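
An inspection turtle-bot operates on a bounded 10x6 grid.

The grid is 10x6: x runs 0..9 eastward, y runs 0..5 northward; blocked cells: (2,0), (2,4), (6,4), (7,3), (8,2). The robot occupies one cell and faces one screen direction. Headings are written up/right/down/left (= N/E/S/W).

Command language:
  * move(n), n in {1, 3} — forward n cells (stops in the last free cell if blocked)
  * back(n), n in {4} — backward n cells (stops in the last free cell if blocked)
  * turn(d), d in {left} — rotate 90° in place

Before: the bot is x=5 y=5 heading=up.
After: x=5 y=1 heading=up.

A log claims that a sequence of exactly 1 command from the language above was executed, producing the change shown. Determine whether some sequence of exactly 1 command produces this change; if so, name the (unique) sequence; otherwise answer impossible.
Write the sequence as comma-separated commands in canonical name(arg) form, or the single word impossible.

key: heading stays N — the single command does not turn
begin: x=5 y=5 heading=up
step 1 (back(4)): x=5 y=1 heading=up
uniquely the one of 4 1-step routes that fits.

back(4)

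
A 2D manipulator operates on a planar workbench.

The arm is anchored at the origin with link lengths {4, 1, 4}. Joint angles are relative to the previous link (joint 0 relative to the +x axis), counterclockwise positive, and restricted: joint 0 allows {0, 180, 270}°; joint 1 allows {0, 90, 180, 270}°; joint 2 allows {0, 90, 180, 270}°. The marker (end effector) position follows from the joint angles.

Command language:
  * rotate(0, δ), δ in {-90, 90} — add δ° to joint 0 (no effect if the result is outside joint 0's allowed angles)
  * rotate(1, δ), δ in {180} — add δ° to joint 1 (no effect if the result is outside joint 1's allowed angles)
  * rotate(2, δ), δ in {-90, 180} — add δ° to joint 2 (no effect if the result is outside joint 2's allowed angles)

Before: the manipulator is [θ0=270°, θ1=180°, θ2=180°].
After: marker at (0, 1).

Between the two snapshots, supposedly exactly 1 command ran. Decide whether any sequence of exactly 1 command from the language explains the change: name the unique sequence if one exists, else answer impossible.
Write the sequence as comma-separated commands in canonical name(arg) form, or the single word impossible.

rotate(2, 180)

begin: [θ0=270°, θ1=180°, θ2=180°]
1. rotate(2, 180) → [θ0=270°, θ1=180°, θ2=0°]
uniquely the one of 5 1-step routes that fits.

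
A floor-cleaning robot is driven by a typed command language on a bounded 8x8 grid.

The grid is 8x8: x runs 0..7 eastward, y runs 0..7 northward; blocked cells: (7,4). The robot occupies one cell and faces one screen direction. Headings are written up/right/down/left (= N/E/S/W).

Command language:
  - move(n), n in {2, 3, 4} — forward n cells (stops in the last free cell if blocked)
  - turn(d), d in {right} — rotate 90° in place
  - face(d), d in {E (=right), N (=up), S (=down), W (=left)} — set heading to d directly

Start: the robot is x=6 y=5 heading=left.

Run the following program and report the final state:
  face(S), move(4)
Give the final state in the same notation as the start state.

x=6 y=1 heading=down

t0: x=6 y=5 heading=left
[1] after face(S): x=6 y=5 heading=down
[2] after move(4): x=6 y=1 heading=down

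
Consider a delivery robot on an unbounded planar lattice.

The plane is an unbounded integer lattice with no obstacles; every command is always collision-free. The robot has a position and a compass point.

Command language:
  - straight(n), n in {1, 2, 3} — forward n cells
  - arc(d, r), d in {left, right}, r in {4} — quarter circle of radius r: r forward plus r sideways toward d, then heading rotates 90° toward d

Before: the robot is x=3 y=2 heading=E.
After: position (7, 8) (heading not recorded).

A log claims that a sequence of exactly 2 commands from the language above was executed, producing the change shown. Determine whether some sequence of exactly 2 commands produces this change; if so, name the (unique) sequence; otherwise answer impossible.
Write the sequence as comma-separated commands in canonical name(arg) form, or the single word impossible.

key: order matters: swapping arc(left, 4) and straight(2) lands elsewhere
begin: x=3 y=2 heading=E
step 1 (arc(left, 4)): x=7 y=6 heading=N
step 2 (straight(2)): x=7 y=8 heading=N
uniquely the one of 25 2-step routes that fits.

arc(left, 4), straight(2)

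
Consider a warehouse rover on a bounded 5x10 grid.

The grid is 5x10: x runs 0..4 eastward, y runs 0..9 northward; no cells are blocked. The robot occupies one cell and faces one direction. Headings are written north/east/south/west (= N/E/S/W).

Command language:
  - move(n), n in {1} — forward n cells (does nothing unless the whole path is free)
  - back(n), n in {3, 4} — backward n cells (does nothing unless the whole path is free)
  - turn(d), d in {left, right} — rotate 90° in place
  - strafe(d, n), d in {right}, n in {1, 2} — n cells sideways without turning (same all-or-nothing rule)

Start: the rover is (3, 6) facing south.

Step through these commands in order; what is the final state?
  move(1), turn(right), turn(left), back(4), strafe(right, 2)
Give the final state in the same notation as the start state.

(1, 9) facing south

start: (3, 6) facing south
step 1 (move(1)): (3, 5) facing south
step 2 (turn(right)): (3, 5) facing west
step 3 (turn(left)): (3, 5) facing south
step 4 (back(4)): (3, 9) facing south
step 5 (strafe(right, 2)): (1, 9) facing south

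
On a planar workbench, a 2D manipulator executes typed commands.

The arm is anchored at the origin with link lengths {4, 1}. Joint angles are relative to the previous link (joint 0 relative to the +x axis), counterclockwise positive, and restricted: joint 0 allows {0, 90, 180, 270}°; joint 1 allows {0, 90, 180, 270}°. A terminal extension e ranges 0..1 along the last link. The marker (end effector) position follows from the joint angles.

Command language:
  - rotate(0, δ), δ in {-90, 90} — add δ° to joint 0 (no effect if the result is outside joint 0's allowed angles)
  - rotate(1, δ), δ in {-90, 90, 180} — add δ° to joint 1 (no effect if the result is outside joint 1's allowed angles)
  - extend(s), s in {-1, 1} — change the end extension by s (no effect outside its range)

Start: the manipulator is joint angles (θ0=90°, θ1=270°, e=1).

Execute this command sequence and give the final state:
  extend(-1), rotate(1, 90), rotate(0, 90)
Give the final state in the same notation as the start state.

from: joint angles (θ0=90°, θ1=270°, e=1)
[1] after extend(-1): joint angles (θ0=90°, θ1=270°, e=0)
[2] after rotate(1, 90): joint angles (θ0=90°, θ1=0°, e=0)
[3] after rotate(0, 90): joint angles (θ0=180°, θ1=0°, e=0)

joint angles (θ0=180°, θ1=0°, e=0)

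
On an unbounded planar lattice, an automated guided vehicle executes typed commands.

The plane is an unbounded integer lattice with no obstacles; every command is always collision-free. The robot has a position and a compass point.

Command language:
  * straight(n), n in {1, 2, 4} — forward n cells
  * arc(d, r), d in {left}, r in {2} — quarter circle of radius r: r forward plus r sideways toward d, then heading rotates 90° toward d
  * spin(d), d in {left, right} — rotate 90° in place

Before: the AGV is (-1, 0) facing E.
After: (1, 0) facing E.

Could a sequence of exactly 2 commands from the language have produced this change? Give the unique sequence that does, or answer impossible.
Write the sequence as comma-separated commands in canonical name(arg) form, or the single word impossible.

key: still facing E at the end — nothing in the sequence rotates
begin: (-1, 0) facing E
1. straight(1) → (0, 0) facing E
2. straight(1) → (1, 0) facing E
no other 2-command option fits: unique.

straight(1), straight(1)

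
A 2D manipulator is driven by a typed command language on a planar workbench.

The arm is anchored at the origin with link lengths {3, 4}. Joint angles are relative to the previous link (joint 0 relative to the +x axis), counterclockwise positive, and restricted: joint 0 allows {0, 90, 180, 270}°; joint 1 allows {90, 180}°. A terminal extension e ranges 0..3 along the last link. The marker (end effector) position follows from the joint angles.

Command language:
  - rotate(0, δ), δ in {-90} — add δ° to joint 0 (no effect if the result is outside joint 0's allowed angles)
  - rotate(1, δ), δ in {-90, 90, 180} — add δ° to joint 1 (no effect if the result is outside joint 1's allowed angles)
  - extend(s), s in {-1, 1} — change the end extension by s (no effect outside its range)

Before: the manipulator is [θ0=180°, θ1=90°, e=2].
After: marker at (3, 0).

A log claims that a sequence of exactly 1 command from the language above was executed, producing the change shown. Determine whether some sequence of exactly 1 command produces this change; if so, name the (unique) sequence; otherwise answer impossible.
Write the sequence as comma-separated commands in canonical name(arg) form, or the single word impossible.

begin: [θ0=180°, θ1=90°, e=2]
step 1 (rotate(1, 90)): [θ0=180°, θ1=180°, e=2]
all 6 alternatives checked — unique.

rotate(1, 90)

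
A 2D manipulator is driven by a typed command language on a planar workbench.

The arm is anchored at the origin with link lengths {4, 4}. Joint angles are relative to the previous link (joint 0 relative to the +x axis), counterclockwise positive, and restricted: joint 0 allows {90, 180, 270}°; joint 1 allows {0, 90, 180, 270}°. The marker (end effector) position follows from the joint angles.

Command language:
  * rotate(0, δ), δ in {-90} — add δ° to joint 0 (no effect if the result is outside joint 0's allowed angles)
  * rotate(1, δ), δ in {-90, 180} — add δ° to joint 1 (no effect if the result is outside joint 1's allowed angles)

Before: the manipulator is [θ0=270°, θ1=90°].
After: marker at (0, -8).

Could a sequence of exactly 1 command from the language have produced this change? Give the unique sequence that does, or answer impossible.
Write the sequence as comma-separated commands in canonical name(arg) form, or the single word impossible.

rotate(1, -90)

begin: [θ0=270°, θ1=90°]
step 1 (rotate(1, -90)): [θ0=270°, θ1=0°]
all 3 alternatives checked — unique.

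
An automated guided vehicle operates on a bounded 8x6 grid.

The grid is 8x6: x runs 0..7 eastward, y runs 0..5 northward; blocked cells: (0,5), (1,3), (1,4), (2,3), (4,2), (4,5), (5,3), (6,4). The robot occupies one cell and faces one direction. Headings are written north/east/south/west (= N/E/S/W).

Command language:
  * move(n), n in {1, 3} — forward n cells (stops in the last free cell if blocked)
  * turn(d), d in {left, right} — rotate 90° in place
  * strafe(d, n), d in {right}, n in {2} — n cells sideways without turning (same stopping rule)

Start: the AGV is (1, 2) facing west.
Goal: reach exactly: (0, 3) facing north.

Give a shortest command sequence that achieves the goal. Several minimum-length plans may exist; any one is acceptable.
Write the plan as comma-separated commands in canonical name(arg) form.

from: (1, 2) facing west
t=1 move(1) ⇒ (0, 2) facing west
t=2 turn(right) ⇒ (0, 2) facing north
t=3 move(1) ⇒ (0, 3) facing north
nothing shorter than 3 reaches the goal.

move(1), turn(right), move(1)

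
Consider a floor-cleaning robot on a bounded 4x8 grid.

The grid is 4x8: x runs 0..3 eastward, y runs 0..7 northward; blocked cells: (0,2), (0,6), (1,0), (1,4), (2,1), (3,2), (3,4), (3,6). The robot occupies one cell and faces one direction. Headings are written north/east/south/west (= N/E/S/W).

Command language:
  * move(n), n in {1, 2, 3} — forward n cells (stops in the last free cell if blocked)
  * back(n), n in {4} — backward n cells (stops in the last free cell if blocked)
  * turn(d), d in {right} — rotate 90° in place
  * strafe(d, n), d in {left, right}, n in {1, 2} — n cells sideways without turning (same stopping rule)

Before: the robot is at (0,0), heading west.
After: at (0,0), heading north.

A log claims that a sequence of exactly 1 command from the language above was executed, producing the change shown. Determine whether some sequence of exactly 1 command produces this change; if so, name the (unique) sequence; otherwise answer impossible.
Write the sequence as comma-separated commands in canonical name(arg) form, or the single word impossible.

turn(right)

key: (0,0) unchanged — the single command moves nothing
t0: at (0,0), heading west
step 1 (turn(right)): at (0,0), heading north
all 9 alternatives checked — unique.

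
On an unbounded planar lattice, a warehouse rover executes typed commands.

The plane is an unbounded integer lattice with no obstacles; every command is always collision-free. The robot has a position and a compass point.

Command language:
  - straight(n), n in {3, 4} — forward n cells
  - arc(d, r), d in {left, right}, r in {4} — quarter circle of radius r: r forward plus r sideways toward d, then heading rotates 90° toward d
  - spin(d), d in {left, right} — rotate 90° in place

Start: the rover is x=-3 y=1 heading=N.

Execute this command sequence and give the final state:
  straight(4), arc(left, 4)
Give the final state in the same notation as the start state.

t0: x=-3 y=1 heading=N
t=1 straight(4) ⇒ x=-3 y=5 heading=N
t=2 arc(left, 4) ⇒ x=-7 y=9 heading=W

x=-7 y=9 heading=W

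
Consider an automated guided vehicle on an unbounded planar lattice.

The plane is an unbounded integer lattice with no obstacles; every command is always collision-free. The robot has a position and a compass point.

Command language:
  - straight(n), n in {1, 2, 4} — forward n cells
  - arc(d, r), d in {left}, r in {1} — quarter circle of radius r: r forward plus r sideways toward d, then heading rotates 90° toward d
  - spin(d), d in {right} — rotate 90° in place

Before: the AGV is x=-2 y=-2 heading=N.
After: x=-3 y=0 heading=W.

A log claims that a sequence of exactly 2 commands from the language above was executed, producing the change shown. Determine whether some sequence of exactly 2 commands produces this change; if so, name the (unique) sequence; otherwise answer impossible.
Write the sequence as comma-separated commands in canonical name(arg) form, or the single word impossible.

straight(1), arc(left, 1)

key: cell and facing (now W) both changed — the 2 commands mix motion and turning
t0: x=-2 y=-2 heading=N
step 1 (straight(1)): x=-2 y=-1 heading=N
step 2 (arc(left, 1)): x=-3 y=0 heading=W
all 25 alternatives checked — unique.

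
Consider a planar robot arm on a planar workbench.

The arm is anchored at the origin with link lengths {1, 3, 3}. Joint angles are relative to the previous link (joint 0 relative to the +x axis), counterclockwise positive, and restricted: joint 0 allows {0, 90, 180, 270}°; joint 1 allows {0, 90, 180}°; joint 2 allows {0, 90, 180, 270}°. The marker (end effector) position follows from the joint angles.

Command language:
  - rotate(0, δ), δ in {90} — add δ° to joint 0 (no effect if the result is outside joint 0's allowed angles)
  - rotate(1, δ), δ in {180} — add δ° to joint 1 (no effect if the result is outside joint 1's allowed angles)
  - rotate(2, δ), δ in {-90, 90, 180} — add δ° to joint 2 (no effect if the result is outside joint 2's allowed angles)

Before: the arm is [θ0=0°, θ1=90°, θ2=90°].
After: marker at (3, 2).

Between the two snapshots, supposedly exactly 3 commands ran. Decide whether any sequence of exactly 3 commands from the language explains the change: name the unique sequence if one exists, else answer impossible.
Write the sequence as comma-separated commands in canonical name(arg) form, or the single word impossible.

rotate(0, 90), rotate(0, 90), rotate(0, 90)

t0: [θ0=0°, θ1=90°, θ2=90°]
1. rotate(0, 90) → [θ0=90°, θ1=90°, θ2=90°]
2. rotate(0, 90) → [θ0=180°, θ1=90°, θ2=90°]
3. rotate(0, 90) → [θ0=270°, θ1=90°, θ2=90°]
uniquely the one of 125 3-step routes that fits.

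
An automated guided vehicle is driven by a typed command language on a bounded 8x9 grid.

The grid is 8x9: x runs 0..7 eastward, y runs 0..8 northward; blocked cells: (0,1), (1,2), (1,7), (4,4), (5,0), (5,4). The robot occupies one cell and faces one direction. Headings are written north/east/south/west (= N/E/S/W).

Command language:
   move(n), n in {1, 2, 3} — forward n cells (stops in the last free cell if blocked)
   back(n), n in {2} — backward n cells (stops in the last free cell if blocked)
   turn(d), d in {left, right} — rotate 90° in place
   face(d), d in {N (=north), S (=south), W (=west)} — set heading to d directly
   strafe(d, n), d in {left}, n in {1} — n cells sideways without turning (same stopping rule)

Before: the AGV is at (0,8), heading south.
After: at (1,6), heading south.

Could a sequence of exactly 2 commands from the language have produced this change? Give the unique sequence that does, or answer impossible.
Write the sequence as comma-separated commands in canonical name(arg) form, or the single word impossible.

move(2), strafe(left, 1)

key: heading stays S — no command in the sequence turns
start: at (0,8), heading south
1. move(2) → at (0,6), heading south
2. strafe(left, 1) → at (1,6), heading south
no other 2-command option fits: unique.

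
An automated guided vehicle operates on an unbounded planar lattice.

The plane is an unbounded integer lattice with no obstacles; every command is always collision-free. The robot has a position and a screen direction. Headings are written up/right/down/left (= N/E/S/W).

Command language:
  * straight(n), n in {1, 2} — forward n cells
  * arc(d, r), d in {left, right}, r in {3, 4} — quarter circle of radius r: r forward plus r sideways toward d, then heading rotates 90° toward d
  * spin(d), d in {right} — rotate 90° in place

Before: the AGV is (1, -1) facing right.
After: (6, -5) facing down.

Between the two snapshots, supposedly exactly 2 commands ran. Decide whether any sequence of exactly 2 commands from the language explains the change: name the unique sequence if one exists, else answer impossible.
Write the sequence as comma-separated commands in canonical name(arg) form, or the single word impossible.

key: running arc(right, 4) before straight(1) would end elsewhere — order is forced
begin: (1, -1) facing right
t=1 straight(1) ⇒ (2, -1) facing right
t=2 arc(right, 4) ⇒ (6, -5) facing down
no rival 2-sequence matches.

straight(1), arc(right, 4)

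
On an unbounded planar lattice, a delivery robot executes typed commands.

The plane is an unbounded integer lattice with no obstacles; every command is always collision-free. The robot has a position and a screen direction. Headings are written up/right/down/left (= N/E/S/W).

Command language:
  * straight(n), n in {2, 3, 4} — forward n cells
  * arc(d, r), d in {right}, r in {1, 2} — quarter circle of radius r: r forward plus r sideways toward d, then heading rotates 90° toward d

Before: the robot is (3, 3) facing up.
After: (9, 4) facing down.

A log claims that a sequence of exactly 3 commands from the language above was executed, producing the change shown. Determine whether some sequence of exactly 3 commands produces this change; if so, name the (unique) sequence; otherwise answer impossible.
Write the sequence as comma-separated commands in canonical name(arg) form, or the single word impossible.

key: running arc(right, 1) before arc(right, 2) would end elsewhere — order is forced
from: (3, 3) facing up
t=1 arc(right, 2) ⇒ (5, 5) facing right
t=2 straight(3) ⇒ (8, 5) facing right
t=3 arc(right, 1) ⇒ (9, 4) facing down
no rival 3-sequence matches.

arc(right, 2), straight(3), arc(right, 1)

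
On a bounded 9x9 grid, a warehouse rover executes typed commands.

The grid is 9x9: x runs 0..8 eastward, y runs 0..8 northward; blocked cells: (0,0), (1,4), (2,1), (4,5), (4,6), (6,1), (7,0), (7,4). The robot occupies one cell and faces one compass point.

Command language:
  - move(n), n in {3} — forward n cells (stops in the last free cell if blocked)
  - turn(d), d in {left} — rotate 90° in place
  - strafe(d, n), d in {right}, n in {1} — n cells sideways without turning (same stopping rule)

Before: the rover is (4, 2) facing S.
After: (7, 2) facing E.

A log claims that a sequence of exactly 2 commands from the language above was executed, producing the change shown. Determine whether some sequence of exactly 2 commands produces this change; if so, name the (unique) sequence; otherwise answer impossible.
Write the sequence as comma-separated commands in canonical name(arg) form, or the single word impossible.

turn(left), move(3)

key: cell and facing (now E) both changed — the 2 commands mix motion and turning
initial: (4, 2) facing S
[1] after turn(left): (4, 2) facing E
[2] after move(3): (7, 2) facing E
no other 2-command option fits: unique.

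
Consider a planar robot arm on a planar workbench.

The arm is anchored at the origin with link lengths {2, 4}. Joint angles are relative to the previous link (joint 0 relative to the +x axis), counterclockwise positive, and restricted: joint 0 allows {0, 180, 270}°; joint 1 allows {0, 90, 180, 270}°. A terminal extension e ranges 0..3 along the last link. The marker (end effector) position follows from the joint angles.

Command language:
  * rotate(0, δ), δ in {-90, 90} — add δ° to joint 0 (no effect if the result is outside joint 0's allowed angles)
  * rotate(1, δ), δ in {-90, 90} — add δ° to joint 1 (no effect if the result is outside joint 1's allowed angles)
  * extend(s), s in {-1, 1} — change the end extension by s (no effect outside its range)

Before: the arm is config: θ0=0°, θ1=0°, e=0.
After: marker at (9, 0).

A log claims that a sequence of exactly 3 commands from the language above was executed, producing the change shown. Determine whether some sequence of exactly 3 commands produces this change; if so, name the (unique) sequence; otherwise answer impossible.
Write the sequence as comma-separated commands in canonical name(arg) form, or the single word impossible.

extend(1), extend(1), extend(1)

from: config: θ0=0°, θ1=0°, e=0
[1] after extend(1): config: θ0=0°, θ1=0°, e=1
[2] after extend(1): config: θ0=0°, θ1=0°, e=2
[3] after extend(1): config: θ0=0°, θ1=0°, e=3
uniquely the one of 216 3-step routes that fits.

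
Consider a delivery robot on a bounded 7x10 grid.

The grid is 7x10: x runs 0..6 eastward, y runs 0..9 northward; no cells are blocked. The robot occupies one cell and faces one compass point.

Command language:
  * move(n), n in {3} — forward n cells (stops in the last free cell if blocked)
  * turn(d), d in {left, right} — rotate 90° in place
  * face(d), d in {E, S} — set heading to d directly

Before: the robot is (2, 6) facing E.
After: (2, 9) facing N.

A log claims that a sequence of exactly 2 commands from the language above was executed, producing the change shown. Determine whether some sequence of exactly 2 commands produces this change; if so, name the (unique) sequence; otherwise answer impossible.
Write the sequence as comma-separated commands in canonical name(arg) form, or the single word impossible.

key: position moved to (2,9) AND the heading swung to N — translation plus rotation needed
from: (2, 6) facing E
1. turn(left) → (2, 6) facing N
2. move(3) → (2, 9) facing N
no other 2-command option fits: unique.

turn(left), move(3)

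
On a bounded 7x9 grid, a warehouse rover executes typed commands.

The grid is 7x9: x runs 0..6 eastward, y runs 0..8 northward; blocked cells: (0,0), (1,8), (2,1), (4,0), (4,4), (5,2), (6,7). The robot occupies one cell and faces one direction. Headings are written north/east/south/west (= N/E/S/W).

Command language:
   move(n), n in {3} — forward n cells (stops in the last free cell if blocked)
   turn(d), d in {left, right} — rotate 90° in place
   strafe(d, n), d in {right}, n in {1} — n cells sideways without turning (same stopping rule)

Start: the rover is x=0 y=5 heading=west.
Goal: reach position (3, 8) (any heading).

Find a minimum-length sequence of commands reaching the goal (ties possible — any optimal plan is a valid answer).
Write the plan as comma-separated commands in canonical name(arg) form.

begin: x=0 y=5 heading=west
1. turn(right) → x=0 y=5 heading=north
2. turn(right) → x=0 y=5 heading=east
3. move(3) → x=3 y=5 heading=east
4. turn(left) → x=3 y=5 heading=north
5. move(3) → x=3 y=8 heading=north
nothing shorter than 5 reaches the goal.

turn(right), turn(right), move(3), turn(left), move(3)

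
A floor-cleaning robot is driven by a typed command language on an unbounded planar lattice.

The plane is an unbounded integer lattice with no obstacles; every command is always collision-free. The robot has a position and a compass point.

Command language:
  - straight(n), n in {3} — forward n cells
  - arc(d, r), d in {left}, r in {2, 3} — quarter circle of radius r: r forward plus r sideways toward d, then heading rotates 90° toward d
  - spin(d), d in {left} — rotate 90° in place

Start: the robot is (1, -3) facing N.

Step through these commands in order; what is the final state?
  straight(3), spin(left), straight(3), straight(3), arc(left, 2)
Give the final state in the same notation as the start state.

(-7, -2) facing S

begin: (1, -3) facing N
[1] after straight(3): (1, 0) facing N
[2] after spin(left): (1, 0) facing W
[3] after straight(3): (-2, 0) facing W
[4] after straight(3): (-5, 0) facing W
[5] after arc(left, 2): (-7, -2) facing S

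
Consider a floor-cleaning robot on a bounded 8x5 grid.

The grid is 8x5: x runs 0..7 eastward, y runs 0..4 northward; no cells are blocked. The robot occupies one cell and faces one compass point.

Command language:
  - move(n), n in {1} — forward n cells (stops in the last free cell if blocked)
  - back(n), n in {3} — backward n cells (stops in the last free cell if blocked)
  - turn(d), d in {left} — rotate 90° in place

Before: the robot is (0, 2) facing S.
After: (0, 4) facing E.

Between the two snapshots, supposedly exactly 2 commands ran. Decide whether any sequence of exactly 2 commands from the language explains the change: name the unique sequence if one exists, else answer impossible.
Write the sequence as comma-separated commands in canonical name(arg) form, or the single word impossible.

key: cell and facing (now E) both changed — the 2 commands mix motion and turning
initial: (0, 2) facing S
1. back(3) → (0, 4) facing S
2. turn(left) → (0, 4) facing E
all 9 alternatives checked — unique.

back(3), turn(left)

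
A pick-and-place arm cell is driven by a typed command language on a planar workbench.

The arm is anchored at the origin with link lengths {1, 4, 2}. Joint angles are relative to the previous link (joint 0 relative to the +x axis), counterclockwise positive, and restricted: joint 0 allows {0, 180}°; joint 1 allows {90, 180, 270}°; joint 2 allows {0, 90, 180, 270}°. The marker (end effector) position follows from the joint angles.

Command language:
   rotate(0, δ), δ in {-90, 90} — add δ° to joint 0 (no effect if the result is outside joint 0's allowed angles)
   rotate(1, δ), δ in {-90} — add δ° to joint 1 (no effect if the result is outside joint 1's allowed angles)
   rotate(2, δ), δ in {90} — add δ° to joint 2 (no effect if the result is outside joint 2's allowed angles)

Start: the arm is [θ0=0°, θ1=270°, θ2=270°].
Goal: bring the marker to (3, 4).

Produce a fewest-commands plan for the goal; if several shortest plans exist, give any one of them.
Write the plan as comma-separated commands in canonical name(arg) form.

rotate(1, -90), rotate(1, -90)

from: [θ0=0°, θ1=270°, θ2=270°]
step 1 (rotate(1, -90)): [θ0=0°, θ1=180°, θ2=270°]
step 2 (rotate(1, -90)): [θ0=0°, θ1=90°, θ2=270°]
shorter routes all fall short; 2 is best.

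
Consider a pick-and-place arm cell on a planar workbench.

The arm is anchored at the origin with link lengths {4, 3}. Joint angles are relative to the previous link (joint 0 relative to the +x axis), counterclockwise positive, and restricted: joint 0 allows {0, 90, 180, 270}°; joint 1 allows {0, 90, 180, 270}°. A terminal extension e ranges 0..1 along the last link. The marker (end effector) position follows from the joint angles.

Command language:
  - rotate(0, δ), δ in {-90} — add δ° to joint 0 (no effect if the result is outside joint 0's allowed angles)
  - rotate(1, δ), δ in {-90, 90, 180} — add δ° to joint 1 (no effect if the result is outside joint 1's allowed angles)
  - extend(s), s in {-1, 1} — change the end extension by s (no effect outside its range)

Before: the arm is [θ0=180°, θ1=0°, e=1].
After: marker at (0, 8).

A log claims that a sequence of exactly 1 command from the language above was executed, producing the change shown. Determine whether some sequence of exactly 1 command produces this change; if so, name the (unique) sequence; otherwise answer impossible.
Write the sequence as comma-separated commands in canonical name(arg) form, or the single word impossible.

rotate(0, -90)

start: [θ0=180°, θ1=0°, e=1]
t=1 rotate(0, -90) ⇒ [θ0=90°, θ1=0°, e=1]
uniquely the one of 6 1-step routes that fits.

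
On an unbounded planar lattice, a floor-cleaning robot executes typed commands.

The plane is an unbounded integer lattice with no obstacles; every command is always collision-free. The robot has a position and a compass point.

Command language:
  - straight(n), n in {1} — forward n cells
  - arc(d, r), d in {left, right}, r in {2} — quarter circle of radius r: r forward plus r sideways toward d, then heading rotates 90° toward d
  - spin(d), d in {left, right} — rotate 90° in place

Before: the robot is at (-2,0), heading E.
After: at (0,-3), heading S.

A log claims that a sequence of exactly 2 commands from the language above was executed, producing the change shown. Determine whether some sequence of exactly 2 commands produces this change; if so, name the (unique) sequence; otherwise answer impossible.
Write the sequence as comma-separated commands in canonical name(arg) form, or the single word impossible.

key: position moved to (0,-3) AND the heading swung to S — translation plus rotation needed
t0: at (-2,0), heading E
t=1 arc(right, 2) ⇒ at (0,-2), heading S
t=2 straight(1) ⇒ at (0,-3), heading S
all 25 alternatives checked — unique.

arc(right, 2), straight(1)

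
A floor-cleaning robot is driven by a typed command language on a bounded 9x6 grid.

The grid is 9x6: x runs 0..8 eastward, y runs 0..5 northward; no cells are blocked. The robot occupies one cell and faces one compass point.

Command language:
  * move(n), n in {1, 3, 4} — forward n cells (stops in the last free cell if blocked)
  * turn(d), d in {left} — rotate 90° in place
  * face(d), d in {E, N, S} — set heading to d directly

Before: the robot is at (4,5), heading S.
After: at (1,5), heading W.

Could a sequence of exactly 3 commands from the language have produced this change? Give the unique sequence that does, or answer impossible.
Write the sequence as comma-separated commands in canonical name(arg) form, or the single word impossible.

key: position moved to (1,5) AND the heading swung to W — translation plus rotation needed
begin: at (4,5), heading S
[1] after face(N): at (4,5), heading N
[2] after turn(left): at (4,5), heading W
[3] after move(3): at (1,5), heading W
uniquely the one of 343 3-step routes that fits.

face(N), turn(left), move(3)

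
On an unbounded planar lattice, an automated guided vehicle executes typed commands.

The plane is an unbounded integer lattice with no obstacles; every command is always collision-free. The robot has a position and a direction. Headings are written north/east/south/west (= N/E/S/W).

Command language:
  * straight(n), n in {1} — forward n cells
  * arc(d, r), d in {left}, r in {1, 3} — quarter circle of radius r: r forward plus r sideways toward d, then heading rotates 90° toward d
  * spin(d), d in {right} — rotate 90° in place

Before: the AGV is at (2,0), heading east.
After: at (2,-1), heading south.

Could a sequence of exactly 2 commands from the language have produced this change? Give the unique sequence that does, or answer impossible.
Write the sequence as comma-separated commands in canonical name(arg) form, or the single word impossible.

key: order matters: swapping spin(right) and straight(1) lands elsewhere
start: at (2,0), heading east
1. spin(right) → at (2,0), heading south
2. straight(1) → at (2,-1), heading south
all 16 alternatives checked — unique.

spin(right), straight(1)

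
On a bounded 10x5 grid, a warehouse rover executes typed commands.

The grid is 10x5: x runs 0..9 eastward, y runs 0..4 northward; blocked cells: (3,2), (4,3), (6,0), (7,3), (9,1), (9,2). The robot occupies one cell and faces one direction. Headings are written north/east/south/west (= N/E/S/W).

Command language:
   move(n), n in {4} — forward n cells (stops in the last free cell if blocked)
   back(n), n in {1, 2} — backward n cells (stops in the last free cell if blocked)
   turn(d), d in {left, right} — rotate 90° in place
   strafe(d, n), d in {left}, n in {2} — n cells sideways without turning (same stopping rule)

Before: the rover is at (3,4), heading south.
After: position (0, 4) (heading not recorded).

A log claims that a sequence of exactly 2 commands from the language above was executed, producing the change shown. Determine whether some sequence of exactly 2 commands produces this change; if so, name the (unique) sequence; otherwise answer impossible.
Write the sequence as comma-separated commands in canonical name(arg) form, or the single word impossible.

key: move(4) runs into the grid edge before its full distance
t0: at (3,4), heading south
t=1 turn(right) ⇒ at (3,4), heading west
t=2 move(4) ⇒ at (0,4), heading west
no other 2-command option fits: unique.

turn(right), move(4)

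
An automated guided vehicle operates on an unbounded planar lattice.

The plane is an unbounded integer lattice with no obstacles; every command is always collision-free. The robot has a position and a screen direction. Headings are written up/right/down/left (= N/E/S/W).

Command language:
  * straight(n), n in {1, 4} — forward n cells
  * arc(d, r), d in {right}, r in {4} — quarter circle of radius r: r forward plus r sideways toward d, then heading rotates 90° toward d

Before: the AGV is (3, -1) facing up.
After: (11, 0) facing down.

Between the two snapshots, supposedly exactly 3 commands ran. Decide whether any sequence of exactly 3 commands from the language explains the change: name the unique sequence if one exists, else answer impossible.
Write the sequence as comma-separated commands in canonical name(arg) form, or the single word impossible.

straight(1), arc(right, 4), arc(right, 4)

key: cell and facing (now S) both changed — the 3 commands mix motion and turning
from: (3, -1) facing up
step 1 (straight(1)): (3, 0) facing up
step 2 (arc(right, 4)): (7, 4) facing right
step 3 (arc(right, 4)): (11, 0) facing down
uniquely the one of 27 3-step routes that fits.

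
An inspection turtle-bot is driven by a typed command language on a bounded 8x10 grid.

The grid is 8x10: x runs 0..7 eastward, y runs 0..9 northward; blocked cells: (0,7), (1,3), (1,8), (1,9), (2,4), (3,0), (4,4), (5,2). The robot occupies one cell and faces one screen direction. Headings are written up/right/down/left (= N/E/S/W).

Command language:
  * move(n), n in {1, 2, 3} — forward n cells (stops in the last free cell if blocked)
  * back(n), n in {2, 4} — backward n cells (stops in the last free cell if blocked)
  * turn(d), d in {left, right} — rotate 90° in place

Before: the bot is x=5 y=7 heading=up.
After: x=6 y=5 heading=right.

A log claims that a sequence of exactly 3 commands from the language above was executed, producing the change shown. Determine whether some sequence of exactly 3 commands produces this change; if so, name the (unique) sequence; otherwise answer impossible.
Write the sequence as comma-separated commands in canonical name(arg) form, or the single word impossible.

back(2), turn(right), move(1)

key: running move(1) before back(2) would end elsewhere — order is forced
begin: x=5 y=7 heading=up
1. back(2) → x=5 y=5 heading=up
2. turn(right) → x=5 y=5 heading=right
3. move(1) → x=6 y=5 heading=right
all 343 alternatives checked — unique.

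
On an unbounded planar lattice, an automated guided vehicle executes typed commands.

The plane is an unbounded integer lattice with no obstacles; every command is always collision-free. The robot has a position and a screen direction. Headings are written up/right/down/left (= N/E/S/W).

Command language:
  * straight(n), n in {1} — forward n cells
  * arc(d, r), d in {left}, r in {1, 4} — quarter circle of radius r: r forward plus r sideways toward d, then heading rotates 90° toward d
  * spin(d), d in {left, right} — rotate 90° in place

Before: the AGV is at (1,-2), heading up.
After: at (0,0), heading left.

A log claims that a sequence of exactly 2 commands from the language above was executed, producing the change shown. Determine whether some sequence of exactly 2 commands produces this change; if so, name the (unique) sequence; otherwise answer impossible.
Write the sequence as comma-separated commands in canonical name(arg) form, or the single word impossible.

key: order matters: swapping straight(1) and arc(left, 1) lands elsewhere
start: at (1,-2), heading up
step 1 (straight(1)): at (1,-1), heading up
step 2 (arc(left, 1)): at (0,0), heading left
no rival 2-sequence matches.

straight(1), arc(left, 1)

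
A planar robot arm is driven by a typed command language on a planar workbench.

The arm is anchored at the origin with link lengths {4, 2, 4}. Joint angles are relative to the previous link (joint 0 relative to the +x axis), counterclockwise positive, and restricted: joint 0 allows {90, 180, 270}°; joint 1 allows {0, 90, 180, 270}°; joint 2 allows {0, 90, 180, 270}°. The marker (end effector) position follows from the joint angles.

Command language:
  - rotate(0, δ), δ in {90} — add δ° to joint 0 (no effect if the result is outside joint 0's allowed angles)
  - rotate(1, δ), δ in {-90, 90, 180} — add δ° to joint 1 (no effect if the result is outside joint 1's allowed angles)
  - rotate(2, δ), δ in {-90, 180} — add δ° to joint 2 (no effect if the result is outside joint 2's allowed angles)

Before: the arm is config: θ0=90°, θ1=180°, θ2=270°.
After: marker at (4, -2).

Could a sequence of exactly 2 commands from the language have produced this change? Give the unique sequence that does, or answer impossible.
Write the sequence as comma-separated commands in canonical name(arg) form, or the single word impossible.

from: config: θ0=90°, θ1=180°, θ2=270°
t=1 rotate(0, 90) ⇒ config: θ0=180°, θ1=180°, θ2=270°
t=2 rotate(0, 90) ⇒ config: θ0=270°, θ1=180°, θ2=270°
all 36 alternatives checked — unique.

rotate(0, 90), rotate(0, 90)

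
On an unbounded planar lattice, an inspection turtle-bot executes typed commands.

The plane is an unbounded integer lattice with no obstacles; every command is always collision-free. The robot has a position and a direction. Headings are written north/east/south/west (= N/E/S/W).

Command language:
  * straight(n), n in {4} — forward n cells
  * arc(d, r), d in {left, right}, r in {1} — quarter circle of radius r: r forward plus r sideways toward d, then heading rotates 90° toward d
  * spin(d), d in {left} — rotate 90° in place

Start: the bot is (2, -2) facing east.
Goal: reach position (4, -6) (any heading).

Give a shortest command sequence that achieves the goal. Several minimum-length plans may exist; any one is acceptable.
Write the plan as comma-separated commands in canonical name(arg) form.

start: (2, -2) facing east
1. spin(left) → (2, -2) facing north
2. arc(right, 1) → (3, -1) facing east
3. arc(right, 1) → (4, -2) facing south
4. straight(4) → (4, -6) facing south
minimal: 4 command(s), checked below 4.

spin(left), arc(right, 1), arc(right, 1), straight(4)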